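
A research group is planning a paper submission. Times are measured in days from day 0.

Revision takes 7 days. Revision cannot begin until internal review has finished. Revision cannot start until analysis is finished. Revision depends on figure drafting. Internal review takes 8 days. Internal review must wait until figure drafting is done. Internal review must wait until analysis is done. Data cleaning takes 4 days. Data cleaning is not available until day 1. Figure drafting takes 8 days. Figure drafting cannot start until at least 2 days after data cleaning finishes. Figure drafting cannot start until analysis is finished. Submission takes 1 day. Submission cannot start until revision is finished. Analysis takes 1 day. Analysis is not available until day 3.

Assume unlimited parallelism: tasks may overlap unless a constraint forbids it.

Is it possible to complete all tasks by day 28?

After its own release at day 3, analysis can start at day 3 and finishes at day 4.
Data cleaning cannot begin until its own release at day 1. It runs from day 1 to 1 + 4 = day 5.
Figure drafting cannot start until data cleaning (finishes day 5, plus 2-day gap → day 7); analysis (finishes day 4). The controlling bound is day 7, so figure drafting finishes at 7 + 8 = day 15.
Internal review has to wait for figure drafting (finishes day 15); analysis (finishes day 4). The latest of these is day 15, so internal review runs day 15 to 15 + 8 = day 23.
Revision has to wait for internal review (finishes day 23); analysis (finishes day 4); figure drafting (finishes day 15). The latest of these is day 23, so revision runs day 23 to 23 + 7 = day 30.
After revision (finishes day 30), submission can start at day 30 and finishes at day 31.
The earliest everything can be done is day 31, which is after the deadline of 28, so it is not possible.

No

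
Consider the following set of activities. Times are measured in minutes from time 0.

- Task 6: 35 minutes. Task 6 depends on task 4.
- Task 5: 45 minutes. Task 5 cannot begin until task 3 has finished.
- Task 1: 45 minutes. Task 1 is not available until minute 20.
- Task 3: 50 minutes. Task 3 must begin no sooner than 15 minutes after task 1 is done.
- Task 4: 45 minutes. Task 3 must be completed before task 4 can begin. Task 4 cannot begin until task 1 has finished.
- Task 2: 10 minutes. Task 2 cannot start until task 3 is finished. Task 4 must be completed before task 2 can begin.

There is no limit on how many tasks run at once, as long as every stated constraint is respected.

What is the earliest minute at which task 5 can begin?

130

Task 1 waits on its own release at minute 20, so it starts at minute 20 and finishes at 20 + 45 = minute 65.
Task 3 cannot begin until task 1 (finishes minute 65, plus 15-minute gap → minute 80). It runs from minute 80 to 80 + 50 = minute 130.
Task 5 waits on task 3 (finishes minute 130), so the earliest it can start is minute 130.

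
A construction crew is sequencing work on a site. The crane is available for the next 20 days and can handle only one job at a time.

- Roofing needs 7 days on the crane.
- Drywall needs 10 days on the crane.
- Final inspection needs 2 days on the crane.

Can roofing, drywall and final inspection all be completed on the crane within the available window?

Yes

Running back to back, the jobs need 7 + 10 + 2 = 19 days on the crane.
Since 19 ≤ 20, they fit within the window.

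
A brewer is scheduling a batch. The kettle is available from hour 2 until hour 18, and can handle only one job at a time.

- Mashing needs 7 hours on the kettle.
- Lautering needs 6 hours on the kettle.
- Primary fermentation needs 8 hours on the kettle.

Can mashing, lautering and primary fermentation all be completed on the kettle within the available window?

The kettle window is 18 − 2 = 16 hours.
Running back to back, the jobs need 7 + 6 + 8 = 21 hours on the kettle.
Since 21 > 16, they cannot all fit.

No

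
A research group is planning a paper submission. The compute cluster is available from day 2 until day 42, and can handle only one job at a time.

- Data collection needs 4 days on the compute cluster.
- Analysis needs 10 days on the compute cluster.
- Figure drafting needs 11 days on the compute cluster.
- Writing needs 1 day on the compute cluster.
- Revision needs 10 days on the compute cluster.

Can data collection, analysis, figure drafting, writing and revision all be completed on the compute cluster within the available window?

The compute cluster window is 42 − 2 = 40 days.
Running back to back, the jobs need 4 + 10 + 11 + 1 + 10 = 36 days on the compute cluster.
Since 36 ≤ 40, they fit within the window.

Yes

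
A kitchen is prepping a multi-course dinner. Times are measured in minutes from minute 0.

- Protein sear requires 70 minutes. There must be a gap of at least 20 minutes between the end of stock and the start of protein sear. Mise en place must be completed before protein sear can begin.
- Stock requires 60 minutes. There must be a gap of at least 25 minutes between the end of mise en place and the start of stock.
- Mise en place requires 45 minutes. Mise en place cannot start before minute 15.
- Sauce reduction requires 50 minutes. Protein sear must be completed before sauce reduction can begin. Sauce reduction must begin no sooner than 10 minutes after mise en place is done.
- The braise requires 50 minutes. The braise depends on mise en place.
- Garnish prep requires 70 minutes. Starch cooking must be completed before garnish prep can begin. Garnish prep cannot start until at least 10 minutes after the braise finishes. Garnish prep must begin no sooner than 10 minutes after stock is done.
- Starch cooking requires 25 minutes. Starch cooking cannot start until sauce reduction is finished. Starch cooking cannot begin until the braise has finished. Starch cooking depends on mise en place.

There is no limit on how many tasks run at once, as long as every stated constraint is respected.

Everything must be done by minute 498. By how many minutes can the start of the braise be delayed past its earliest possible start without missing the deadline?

293

After its own release at minute 15, mise en place can start at minute 15 and finishes at minute 60.
After mise en place (finishes minute 60), the braise can start at minute 60 and finishes at minute 110.

Working backward from the deadline:
Garnish prep has no dependents, so it just needs to finish by minute 498. Starting by 498 − 70 = minute 428 achieves that.
Starch cooking has to be done before garnish prep (must start by minute 428). That means finishing by minute 428, i.e. starting by 428 − 25 = minute 403.
The braise must finish in time for starch cooking (must start by minute 403); garnish prep (must start by minute 428, minus 10-minute gap → minute 418). The tightest is minute 403, so the braise must start by 403 − 50 = minute 353.
So the braise can start as early as minute 60 and as late as minute 353, giving 353 − 60 = 293 minutes of slack.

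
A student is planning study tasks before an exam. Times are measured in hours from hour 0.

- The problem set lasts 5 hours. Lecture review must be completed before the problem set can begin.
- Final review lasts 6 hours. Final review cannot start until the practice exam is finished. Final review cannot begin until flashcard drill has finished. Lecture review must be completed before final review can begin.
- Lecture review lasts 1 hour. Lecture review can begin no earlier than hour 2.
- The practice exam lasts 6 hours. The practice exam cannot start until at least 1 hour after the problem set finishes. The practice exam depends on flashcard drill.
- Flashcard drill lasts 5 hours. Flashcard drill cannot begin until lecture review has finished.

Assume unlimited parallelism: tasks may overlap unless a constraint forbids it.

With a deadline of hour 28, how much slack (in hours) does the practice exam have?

Lecture review waits on its own release at hour 2, so it starts at hour 2 and finishes at 2 + 1 = hour 3.
Flashcard drill waits on lecture review (finishes hour 3), so it starts at hour 3 and finishes at 3 + 5 = hour 8.
The problem set waits on lecture review (finishes hour 3), so it starts at hour 3 and finishes at 3 + 5 = hour 8.
For the practice exam: the problem set (finishes hour 8, plus 1-hour gap → hour 9); flashcard drill (finishes hour 8). Taking the maximum gives a start of hour 9, and it finishes at 9 + 6 = hour 15.

Working backward from the deadline:
Final review must finish by hour 28; it takes 6 hours, so it must start by 28 − 6 = hour 22.
Since final review (must start by hour 22) depends on it, the practice exam must finish by hour 22. Backing off its 6-hour duration gives a latest start of hour 16.
So the practice exam can start as early as hour 9 and as late as hour 16, giving 16 − 9 = 7 hours of slack.

7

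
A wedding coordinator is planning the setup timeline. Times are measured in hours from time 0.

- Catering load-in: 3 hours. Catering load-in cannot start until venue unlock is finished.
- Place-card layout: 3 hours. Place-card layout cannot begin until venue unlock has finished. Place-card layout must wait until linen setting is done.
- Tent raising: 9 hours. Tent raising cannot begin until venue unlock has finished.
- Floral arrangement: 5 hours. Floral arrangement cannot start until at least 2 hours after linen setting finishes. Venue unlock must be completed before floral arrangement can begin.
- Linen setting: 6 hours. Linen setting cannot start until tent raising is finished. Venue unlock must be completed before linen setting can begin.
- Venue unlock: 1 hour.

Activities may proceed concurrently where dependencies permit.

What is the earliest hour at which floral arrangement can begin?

Venue unlock has no prerequisites, so it starts at hour 0 and finishes at hour 1.
After venue unlock (finishes hour 1), tent raising can start at hour 1 and finishes at hour 10.
Linen setting cannot start until tent raising (finishes hour 10); venue unlock (finishes hour 1). The controlling bound is hour 10, so linen setting finishes at 10 + 6 = hour 16.
Floral arrangement waits on linen setting (finishes hour 16, plus 2-hour gap → hour 18); venue unlock (finishes hour 1). The latest of these is hour 18, which is the earliest floral arrangement can start.

18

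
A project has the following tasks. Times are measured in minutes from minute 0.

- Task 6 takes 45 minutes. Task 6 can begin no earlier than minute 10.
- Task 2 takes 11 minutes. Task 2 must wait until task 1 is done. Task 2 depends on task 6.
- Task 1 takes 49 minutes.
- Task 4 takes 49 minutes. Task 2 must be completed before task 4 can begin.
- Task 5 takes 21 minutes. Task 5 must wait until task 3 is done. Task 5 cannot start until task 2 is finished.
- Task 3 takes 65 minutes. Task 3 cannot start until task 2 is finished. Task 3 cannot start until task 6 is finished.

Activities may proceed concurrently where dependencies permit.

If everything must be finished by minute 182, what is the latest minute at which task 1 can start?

36

Task 5 must finish by minute 182; it takes 21 minutes, so it must start by 182 − 21 = minute 161.
Task 3 must finish before task 5 (must start by minute 161). With a 65-minute duration, task 3 must start by 161 − 65 = minute 96.
Task 4 has no dependents, so it just needs to finish by minute 182. Starting by 182 − 49 = minute 133 achieves that.
Task 2 must finish in time for task 3 (must start by minute 96); task 4 (must start by minute 133); task 5 (must start by minute 161). The tightest is minute 96, so task 2 must start by 96 − 11 = minute 85.
Task 1 feeds into task 2 (must start by minute 85); so task 1 must finish by minute 85 and therefore start by minute 36.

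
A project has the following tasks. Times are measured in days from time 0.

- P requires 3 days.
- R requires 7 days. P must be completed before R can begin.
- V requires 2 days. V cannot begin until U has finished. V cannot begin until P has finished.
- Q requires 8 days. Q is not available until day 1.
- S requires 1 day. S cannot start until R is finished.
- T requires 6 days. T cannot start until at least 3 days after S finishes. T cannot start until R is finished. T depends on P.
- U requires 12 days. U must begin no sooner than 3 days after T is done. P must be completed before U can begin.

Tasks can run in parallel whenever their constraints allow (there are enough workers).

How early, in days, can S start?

Nothing blocks P, so it runs from day 0 to day 3.
R waits on P (finishes day 3), so it starts at day 3 and finishes at 3 + 7 = day 10.
S waits on R (finishes day 10), so the earliest it can start is day 10.

10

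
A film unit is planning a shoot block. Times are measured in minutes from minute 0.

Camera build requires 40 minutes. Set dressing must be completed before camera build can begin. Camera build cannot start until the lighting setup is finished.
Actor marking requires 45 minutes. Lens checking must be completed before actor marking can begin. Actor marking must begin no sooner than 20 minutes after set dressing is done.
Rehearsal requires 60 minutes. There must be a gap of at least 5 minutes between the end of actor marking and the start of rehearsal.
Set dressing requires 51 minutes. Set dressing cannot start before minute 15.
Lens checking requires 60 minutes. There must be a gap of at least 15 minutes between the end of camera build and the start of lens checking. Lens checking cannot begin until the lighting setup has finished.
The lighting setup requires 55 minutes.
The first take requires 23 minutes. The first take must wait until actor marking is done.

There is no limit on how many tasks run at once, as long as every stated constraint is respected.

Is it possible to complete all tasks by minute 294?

The lighting setup has no prerequisites, so it starts at minute 0 and finishes at minute 55.
Set dressing cannot begin until its own release at minute 15. It runs from minute 15 to 15 + 51 = minute 66.
Camera build needs all of set dressing (finishes minute 66); the lighting setup (finishes minute 55). That puts its earliest start at minute 66; it finishes at 66 + 40 = minute 106.
Lens checking cannot start until camera build (finishes minute 106, plus 15-minute gap → minute 121); the lighting setup (finishes minute 55). The controlling bound is minute 121, so lens checking finishes at 121 + 60 = minute 181.
Actor marking has to wait for lens checking (finishes minute 181); set dressing (finishes minute 66, plus 20-minute gap → minute 86). The latest of these is minute 181, so actor marking runs minute 181 to 181 + 45 = minute 226.
The first take cannot begin until actor marking (finishes minute 226). It runs from minute 226 to 226 + 23 = minute 249.
After actor marking (finishes minute 226, plus 5-minute gap → minute 231), rehearsal can start at minute 231 and finishes at minute 291.
Every task is finished by minute 291, which is no later than the deadline of 294, so the schedule is feasible.

Yes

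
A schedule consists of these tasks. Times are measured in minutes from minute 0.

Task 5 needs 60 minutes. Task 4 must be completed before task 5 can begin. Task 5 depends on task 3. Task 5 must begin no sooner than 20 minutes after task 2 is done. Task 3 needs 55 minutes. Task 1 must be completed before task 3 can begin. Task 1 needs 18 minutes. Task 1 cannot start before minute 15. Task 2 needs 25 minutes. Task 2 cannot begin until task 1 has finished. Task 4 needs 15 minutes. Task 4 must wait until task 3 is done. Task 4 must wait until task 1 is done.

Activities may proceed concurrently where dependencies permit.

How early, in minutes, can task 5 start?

Task 1 waits on its own release at minute 15, so it starts at minute 15 and finishes at 15 + 18 = minute 33.
Task 3 cannot begin until task 1 (finishes minute 33). It runs from minute 33 to 33 + 55 = minute 88.
Task 4 needs all of task 3 (finishes minute 88); task 1 (finishes minute 33). That puts its earliest start at minute 88; it finishes at 88 + 15 = minute 103.
Task 2 waits on task 1 (finishes minute 33), so it starts at minute 33 and finishes at 33 + 25 = minute 58.
Task 5 waits on task 4 (finishes minute 103); task 3 (finishes minute 88); task 2 (finishes minute 58, plus 20-minute gap → minute 78). The latest of these is minute 103, which is the earliest task 5 can start.

103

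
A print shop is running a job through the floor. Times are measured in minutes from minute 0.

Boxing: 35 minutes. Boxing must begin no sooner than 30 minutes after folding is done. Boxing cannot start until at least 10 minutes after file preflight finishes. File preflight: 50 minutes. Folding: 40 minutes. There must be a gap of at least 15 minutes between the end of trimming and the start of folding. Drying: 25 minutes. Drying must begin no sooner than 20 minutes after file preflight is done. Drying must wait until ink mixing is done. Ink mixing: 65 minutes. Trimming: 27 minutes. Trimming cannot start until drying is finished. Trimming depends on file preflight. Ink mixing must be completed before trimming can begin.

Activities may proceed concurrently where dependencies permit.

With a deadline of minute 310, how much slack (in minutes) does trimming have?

Ink mixing can start immediately at minute 0; it finishes at minute 65.
Nothing blocks file preflight, so it runs from minute 0 to minute 50.
Drying needs all of file preflight (finishes minute 50, plus 20-minute gap → minute 70); ink mixing (finishes minute 65). That puts its earliest start at minute 70; it finishes at 70 + 25 = minute 95.
Trimming cannot start until drying (finishes minute 95); file preflight (finishes minute 50); ink mixing (finishes minute 65). The controlling bound is minute 95, so trimming finishes at 95 + 27 = minute 122.

Working backward from the deadline:
To finish by minute 310, boxing (duration 35) must start no later than minute 275.
Folding must finish before boxing (must start by minute 275, minus 30-minute gap → minute 245). With a 40-minute duration, folding must start by 245 − 40 = minute 205.
Trimming has to be done before folding (must start by minute 205, minus 15-minute gap → minute 190). That means finishing by minute 190, i.e. starting by 190 − 27 = minute 163.
So trimming can start as early as minute 95 and as late as minute 163, giving 163 − 95 = 68 minutes of slack.

68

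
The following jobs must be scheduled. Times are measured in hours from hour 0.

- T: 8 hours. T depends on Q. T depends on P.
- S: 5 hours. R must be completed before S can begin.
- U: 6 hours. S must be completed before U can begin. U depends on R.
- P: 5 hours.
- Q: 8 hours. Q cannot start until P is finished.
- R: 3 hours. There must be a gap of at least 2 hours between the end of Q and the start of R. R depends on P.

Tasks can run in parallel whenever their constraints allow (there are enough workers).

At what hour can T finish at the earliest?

P has no prerequisites, so it starts at hour 0 and finishes at hour 5.
After P (finishes hour 5), Q can start at hour 5 and finishes at hour 13.
T cannot start until Q (finishes hour 13); P (finishes hour 5). The controlling bound is hour 13, so T finishes at 13 + 8 = hour 21.

21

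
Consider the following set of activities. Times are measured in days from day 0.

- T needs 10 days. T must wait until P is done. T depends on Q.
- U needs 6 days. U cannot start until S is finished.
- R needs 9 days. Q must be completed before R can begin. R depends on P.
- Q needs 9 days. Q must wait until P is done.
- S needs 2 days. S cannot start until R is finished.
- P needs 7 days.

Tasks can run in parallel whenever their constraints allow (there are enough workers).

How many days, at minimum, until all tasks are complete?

33

Nothing blocks P, so it runs from day 0 to day 7.
Q cannot begin until P (finishes day 7). It runs from day 7 to 7 + 9 = day 16.
T has to wait for P (finishes day 7); Q (finishes day 16). The latest of these is day 16, so T runs day 16 to 16 + 10 = day 26.
R needs all of Q (finishes day 16); P (finishes day 7). That puts its earliest start at day 16; it finishes at 16 + 9 = day 25.
S waits on R (finishes day 25), so it starts at day 25 and finishes at 25 + 2 = day 27.
After S (finishes day 27), U can start at day 27 and finishes at day 33.
All tasks are finished once the last one completes. Finish times: P at 7, Q at 16, R at 25, S at 27, T at 26, U at 33. The latest is day 33.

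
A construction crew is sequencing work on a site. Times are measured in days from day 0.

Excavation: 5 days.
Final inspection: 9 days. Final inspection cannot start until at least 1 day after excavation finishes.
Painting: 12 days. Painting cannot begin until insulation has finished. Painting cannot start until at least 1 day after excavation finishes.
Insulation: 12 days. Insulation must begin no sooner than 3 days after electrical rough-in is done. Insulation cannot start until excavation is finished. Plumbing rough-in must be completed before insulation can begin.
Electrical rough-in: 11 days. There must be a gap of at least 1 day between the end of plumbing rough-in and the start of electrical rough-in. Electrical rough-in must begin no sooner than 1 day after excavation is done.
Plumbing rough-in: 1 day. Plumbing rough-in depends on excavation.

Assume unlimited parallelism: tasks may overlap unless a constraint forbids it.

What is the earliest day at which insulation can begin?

21

Nothing blocks excavation, so it runs from day 0 to day 5.
After excavation (finishes day 5), plumbing rough-in can start at day 5 and finishes at day 6.
Electrical rough-in has to wait for plumbing rough-in (finishes day 6, plus 1-day gap → day 7); excavation (finishes day 5, plus 1-day gap → day 6). The latest of these is day 7, so electrical rough-in runs day 7 to 7 + 11 = day 18.
Insulation waits on electrical rough-in (finishes day 18, plus 3-day gap → day 21); excavation (finishes day 5); plumbing rough-in (finishes day 6). The latest of these is day 21, which is the earliest insulation can start.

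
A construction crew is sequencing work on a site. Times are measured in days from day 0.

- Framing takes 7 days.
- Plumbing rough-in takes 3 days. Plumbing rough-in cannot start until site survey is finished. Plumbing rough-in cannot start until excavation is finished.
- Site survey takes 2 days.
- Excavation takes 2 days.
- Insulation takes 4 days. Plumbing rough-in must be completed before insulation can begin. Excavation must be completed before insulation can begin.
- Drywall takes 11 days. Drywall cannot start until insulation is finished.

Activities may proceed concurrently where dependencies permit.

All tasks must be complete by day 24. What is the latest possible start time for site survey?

4

Drywall must finish by day 24; it takes 11 days, so it must start by 24 − 11 = day 13.
Since drywall (must start by day 13) depends on it, insulation must finish by day 13. Backing off its 4-day duration gives a latest start of day 9.
Plumbing rough-in feeds into insulation (must start by day 9); so plumbing rough-in must finish by day 9 and therefore start by day 6.
Since plumbing rough-in (must start by day 6) depends on it, site survey must finish by day 6. Backing off its 2-day duration gives a latest start of day 4.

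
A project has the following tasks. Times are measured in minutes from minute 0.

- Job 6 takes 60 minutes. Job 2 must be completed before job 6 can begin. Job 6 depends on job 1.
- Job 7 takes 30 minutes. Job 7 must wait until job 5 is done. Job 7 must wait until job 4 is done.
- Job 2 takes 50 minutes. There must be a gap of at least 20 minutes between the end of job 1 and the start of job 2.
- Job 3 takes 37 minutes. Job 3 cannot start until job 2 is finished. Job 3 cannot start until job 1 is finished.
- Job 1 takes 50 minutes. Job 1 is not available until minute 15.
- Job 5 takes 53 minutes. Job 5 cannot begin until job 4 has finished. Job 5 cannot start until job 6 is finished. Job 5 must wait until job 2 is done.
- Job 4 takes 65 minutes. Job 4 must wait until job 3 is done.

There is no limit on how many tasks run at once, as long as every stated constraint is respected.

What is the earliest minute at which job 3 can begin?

Job 1 waits on its own release at minute 15, so it starts at minute 15 and finishes at 15 + 50 = minute 65.
After job 1 (finishes minute 65, plus 20-minute gap → minute 85), job 2 can start at minute 85 and finishes at minute 135.
Job 3 waits on job 2 (finishes minute 135); job 1 (finishes minute 65). The latest of these is minute 135, which is the earliest job 3 can start.

135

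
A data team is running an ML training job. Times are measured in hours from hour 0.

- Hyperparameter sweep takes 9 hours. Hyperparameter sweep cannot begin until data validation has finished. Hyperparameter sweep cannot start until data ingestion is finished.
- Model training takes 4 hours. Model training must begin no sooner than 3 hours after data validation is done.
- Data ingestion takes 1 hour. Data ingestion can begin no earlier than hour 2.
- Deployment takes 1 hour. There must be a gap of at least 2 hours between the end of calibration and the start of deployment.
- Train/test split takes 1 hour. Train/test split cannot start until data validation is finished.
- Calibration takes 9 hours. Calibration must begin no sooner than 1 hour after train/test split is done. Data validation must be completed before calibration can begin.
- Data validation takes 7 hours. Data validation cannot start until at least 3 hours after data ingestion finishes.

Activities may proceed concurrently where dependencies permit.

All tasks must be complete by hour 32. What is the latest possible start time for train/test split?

18

Deployment must finish by hour 32; it takes 1 hour, so it must start by 32 − 1 = hour 31.
Calibration has to be done before deployment (must start by hour 31, minus 2-hour gap → hour 29). That means finishing by hour 29, i.e. starting by 29 − 9 = hour 20.
Train/test split has to be done before calibration (must start by hour 20, minus 1-hour gap → hour 19). That means finishing by hour 19, i.e. starting by 19 − 1 = hour 18.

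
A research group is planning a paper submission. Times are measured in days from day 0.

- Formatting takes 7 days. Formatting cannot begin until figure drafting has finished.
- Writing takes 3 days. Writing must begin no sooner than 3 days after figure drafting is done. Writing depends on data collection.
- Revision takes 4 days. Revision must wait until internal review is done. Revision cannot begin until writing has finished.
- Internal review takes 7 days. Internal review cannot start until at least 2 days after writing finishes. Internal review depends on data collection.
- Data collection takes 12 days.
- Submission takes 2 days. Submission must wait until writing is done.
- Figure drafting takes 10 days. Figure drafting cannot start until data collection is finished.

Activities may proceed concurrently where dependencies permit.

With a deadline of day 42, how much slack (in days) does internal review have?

1

Data collection has no prerequisites, so it starts at day 0 and finishes at day 12.
After data collection (finishes day 12), figure drafting can start at day 12 and finishes at day 22.
For writing: figure drafting (finishes day 22, plus 3-day gap → day 25); data collection (finishes day 12). Taking the maximum gives a start of day 25, and it finishes at 25 + 3 = day 28.
Internal review needs all of writing (finishes day 28, plus 2-day gap → day 30); data collection (finishes day 12). That puts its earliest start at day 30; it finishes at 30 + 7 = day 37.

Working backward from the deadline:
Nothing follows revision; the deadline of day 42 is its only limit. It must start by 42 − 4 = day 38.
Since revision (must start by day 38) depends on it, internal review must finish by day 38. Backing off its 7-day duration gives a latest start of day 31.
So internal review can start as early as day 30 and as late as day 31, giving 31 − 30 = 1 day of slack.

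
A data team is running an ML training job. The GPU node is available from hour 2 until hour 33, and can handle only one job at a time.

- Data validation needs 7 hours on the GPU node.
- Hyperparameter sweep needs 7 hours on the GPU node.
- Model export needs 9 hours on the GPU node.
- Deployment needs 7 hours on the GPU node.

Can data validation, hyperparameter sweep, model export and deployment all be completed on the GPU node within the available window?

Yes

The GPU node window is 33 − 2 = 31 hours.
Running back to back, the jobs need 7 + 7 + 9 + 7 = 30 hours on the GPU node.
Since 30 ≤ 31, they fit within the window.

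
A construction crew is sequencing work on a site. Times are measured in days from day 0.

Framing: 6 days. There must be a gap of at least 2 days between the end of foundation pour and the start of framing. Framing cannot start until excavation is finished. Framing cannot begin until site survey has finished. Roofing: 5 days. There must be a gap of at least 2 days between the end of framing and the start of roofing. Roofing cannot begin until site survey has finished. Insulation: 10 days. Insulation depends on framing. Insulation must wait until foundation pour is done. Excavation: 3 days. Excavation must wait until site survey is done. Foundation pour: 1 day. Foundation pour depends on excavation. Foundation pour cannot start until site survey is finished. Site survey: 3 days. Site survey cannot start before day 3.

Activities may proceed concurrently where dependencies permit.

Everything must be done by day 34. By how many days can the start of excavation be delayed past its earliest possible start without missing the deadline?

After its own release at day 3, site survey can start at day 3 and finishes at day 6.
Excavation cannot begin until site survey (finishes day 6). It runs from day 6 to 6 + 3 = day 9.

Working backward from the deadline:
Roofing has no dependents, so it just needs to finish by day 34. Starting by 34 − 5 = day 29 achieves that.
Nothing follows insulation; the deadline of day 34 is its only limit. It must start by 34 − 10 = day 24.
Framing has several dependents: roofing (must start by day 29, minus 2-day gap → day 27); insulation (must start by day 24). The earliest of those limits is day 24, so framing must start by 24 − 6 = day 18.
Foundation pour must finish in time for framing (must start by day 18, minus 2-day gap → day 16); insulation (must start by day 24). The tightest is day 16, so foundation pour must start by 16 − 1 = day 15.
For excavation: foundation pour (must start by day 15); framing (must start by day 18). The most restrictive is day 15; with a 3-day duration, excavation must start by day 12.
So excavation can start as early as day 6 and as late as day 12, giving 12 − 6 = 6 days of slack.

6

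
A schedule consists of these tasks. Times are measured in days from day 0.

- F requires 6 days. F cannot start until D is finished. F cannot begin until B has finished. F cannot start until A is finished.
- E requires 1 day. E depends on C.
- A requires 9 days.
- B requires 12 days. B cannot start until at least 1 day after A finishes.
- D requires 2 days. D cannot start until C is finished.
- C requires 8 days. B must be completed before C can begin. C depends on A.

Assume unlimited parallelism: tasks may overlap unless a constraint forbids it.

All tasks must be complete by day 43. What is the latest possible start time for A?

5

To finish by day 43, F (duration 6) must start no later than day 37.
D must finish before F (must start by day 37). With a 2-day duration, D must start by 37 − 2 = day 35.
To finish by day 43, E (duration 1) must start no later than day 42.
C feeds D (must start by day 35); E (must start by day 42). Taking the minimum, C must finish by day 35 and start by 35 − 8 = day 27.
B must finish in time for C (must start by day 27); F (must start by day 37). The tightest is day 27, so B must start by 27 − 12 = day 15.
For A: B (must start by day 15, minus 1-day gap → day 14); C (must start by day 27); F (must start by day 37). The most restrictive is day 14; with a 9-day duration, A must start by day 5.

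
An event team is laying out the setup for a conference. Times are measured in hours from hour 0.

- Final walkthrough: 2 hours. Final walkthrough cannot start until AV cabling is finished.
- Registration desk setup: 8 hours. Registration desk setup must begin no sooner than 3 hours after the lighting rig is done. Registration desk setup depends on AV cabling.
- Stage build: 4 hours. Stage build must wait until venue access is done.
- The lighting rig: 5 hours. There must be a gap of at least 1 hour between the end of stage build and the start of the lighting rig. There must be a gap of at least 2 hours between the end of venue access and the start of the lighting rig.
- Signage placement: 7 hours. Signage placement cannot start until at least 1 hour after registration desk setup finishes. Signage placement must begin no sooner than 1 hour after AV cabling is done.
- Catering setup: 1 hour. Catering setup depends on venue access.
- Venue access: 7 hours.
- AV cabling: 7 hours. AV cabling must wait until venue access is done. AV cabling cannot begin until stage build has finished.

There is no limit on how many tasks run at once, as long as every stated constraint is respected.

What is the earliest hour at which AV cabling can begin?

11

Nothing blocks venue access, so it runs from hour 0 to hour 7.
Stage build cannot begin until venue access (finishes hour 7). It runs from hour 7 to 7 + 4 = hour 11.
AV cabling waits on venue access (finishes hour 7); stage build (finishes hour 11). The latest of these is hour 11, which is the earliest AV cabling can start.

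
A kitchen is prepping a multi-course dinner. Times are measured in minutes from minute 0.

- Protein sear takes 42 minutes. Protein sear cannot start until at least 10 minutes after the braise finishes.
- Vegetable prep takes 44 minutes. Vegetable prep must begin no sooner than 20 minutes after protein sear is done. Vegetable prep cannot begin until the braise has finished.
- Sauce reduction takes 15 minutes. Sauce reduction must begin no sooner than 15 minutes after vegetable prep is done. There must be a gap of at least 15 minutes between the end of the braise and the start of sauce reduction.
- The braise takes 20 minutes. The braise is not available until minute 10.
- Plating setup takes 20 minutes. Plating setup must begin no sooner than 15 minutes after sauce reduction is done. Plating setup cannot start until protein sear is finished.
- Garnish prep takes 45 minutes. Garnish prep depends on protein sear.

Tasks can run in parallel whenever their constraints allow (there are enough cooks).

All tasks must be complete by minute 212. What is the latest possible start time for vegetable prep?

To finish by minute 212, plating setup (duration 20) must start no later than minute 192.
Sauce reduction must finish before plating setup (must start by minute 192, minus 15-minute gap → minute 177). With a 15-minute duration, sauce reduction must start by 177 − 15 = minute 162.
Vegetable prep has to be done before sauce reduction (must start by minute 162, minus 15-minute gap → minute 147). That means finishing by minute 147, i.e. starting by 147 − 44 = minute 103.

103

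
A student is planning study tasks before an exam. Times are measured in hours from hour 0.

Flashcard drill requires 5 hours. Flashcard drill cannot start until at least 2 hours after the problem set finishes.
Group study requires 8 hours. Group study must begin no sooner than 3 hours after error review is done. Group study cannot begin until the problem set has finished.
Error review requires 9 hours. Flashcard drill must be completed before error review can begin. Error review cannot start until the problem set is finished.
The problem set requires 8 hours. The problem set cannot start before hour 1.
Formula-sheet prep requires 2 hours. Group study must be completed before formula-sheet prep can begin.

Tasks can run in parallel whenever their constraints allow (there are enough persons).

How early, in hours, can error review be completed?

25

The problem set cannot begin until its own release at hour 1. It runs from hour 1 to 1 + 8 = hour 9.
After the problem set (finishes hour 9, plus 2-hour gap → hour 11), flashcard drill can start at hour 11 and finishes at hour 16.
For error review: flashcard drill (finishes hour 16); the problem set (finishes hour 9). Taking the maximum gives a start of hour 16, and it finishes at 16 + 9 = hour 25.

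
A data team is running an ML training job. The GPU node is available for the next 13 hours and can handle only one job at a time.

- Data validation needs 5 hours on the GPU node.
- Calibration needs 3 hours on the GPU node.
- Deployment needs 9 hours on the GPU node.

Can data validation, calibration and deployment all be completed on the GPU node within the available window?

Running back to back, the jobs need 5 + 3 + 9 = 17 hours on the GPU node.
Since 17 > 13, they cannot all fit.

No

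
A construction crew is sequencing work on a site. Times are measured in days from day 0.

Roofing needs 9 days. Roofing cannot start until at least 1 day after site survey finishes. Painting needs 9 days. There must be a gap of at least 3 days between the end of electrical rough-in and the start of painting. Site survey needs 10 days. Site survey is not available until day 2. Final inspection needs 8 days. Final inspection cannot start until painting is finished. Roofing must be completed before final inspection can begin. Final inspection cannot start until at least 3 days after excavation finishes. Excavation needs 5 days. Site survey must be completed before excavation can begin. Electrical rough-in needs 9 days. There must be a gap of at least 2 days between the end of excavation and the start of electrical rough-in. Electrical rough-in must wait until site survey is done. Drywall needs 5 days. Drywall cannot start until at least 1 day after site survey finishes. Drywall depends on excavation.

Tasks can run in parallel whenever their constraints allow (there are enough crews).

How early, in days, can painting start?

Site survey cannot begin until its own release at day 2. It runs from day 2 to 2 + 10 = day 12.
Excavation waits on site survey (finishes day 12), so it starts at day 12 and finishes at 12 + 5 = day 17.
Electrical rough-in has to wait for excavation (finishes day 17, plus 2-day gap → day 19); site survey (finishes day 12). The latest of these is day 19, so electrical rough-in runs day 19 to 19 + 9 = day 28.
Painting waits on electrical rough-in (finishes day 28, plus 3-day gap → day 31), so the earliest it can start is day 31.

31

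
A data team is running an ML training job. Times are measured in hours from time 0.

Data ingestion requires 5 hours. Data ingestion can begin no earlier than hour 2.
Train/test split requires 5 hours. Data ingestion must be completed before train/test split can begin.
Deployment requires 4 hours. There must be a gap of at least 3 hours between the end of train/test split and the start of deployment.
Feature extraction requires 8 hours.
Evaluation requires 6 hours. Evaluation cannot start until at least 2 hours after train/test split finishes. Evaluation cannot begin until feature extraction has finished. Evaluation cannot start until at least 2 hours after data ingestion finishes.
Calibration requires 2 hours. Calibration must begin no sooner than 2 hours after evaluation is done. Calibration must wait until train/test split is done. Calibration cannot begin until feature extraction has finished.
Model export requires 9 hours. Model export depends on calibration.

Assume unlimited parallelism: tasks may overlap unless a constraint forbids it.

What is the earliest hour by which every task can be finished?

Feature extraction can start immediately at hour 0; it finishes at hour 8.
Data ingestion waits on its own release at hour 2, so it starts at hour 2 and finishes at 2 + 5 = hour 7.
After data ingestion (finishes hour 7), train/test split can start at hour 7 and finishes at hour 12.
Deployment waits on train/test split (finishes hour 12, plus 3-hour gap → hour 15), so it starts at hour 15 and finishes at 15 + 4 = hour 19.
Evaluation needs all of train/test split (finishes hour 12, plus 2-hour gap → hour 14); feature extraction (finishes hour 8); data ingestion (finishes hour 7, plus 2-hour gap → hour 9). That puts its earliest start at hour 14; it finishes at 14 + 6 = hour 20.
Calibration has to wait for evaluation (finishes hour 20, plus 2-hour gap → hour 22); train/test split (finishes hour 12); feature extraction (finishes hour 8). The latest of these is hour 22, so calibration runs hour 22 to 22 + 2 = hour 24.
After calibration (finishes hour 24), model export can start at hour 24 and finishes at hour 33.
All tasks are finished once the last one completes. Finish times: Data ingestion at 7, Feature extraction at 8, Train/test split at 12, Evaluation at 20, Calibration at 24, Model export at 33, Deployment at 19. The latest is hour 33.

33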